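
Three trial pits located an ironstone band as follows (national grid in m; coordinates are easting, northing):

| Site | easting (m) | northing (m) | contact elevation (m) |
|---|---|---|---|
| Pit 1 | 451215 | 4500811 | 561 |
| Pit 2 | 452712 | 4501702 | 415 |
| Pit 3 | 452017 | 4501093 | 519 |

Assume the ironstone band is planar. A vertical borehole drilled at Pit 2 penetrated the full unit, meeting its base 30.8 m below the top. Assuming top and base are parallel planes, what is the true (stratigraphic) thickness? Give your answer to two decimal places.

30.28 m

Two edge vectors: Pit 1→Pit 2 = (1497, 891, -146), Pit 1→Pit 3 = (802, 282, -42).
Normal n = (Pit 1→Pit 2) × (Pit 1→Pit 3) = (3750, -54218, -292428).
So ∂z/∂easting = −n_x/n_z = 0.01282 and ∂z/∂northing = −n_y/n_z = −0.18541.
|∇z| = √(a²+b²) = 0.18585, so dip δ = arctan(0.18585) = 10.53°.
True thickness = vertical thickness × cos δ = 30.8 × cos 10.53° = 30.28 m.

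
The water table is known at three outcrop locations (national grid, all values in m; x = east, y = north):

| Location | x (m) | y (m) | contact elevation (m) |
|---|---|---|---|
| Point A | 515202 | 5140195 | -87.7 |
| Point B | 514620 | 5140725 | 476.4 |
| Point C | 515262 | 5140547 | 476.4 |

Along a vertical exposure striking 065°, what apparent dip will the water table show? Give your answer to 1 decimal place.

45.9°

Two edge vectors: Point A→Point B = (-582, 530, 564.1), Point A→Point C = (60, 352, 564.1).
Normal n = (Point A→Point B) × (Point A→Point C) = (100409.8, 362152.2, -236664).
So ∂z/∂x = −n_x/n_z = 0.42427 and ∂z/∂y = −n_y/n_z = 1.53024.
Unit vector along 065° is (sin 65°, cos 65°) = (0.9063, 0.4226).
Slope in that direction = a·(0.9063) + b·(0.4226) = 1.03123.
Apparent dip = arctan|1.03123| = 45.9° (true dip is 57.8°, so apparent ≤ true as expected).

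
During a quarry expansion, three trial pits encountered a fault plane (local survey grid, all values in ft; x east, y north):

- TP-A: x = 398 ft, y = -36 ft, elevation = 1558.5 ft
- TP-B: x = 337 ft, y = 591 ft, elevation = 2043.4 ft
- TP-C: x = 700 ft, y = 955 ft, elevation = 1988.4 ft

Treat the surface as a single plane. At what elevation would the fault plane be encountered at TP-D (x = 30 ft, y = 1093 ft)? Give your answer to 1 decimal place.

Let the plane be z = a·x + b·y + c.
TP-B−TP-A: −61a + 627b = 484.9;  TP-C−TP-A: 302a + 991b = 429.9.
Solving gives a = −0.844613, b = 0.691194.
Then c = 1558.5 − a·398 − b·-36 = 1919.54.
At (30, 1093): z = −25.3 + 755.5 + 1919.54 = 2649.7 ft.

2649.7 ft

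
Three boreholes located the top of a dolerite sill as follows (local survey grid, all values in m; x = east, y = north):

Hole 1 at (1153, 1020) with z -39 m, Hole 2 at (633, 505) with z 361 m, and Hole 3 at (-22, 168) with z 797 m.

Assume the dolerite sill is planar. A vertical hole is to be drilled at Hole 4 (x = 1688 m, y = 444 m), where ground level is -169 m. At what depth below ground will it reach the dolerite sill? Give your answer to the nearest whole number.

Let the plane be z = a·x + b·y + c.
Hole 2−Hole 1: −520a − 515b = 400;  Hole 3−Hole 1: −1175a − 852b = 836.
Solving gives a = −0.55366, b = −0.21766.
Then c = -39 − a·1153 − b·1020 = 821.39.
At (1688, 444): z_contact = −934.6 − 96.6 + 821.39 = -209.8 m.
Depth below ground = -169 − (-209.8) = 41 m.

41 m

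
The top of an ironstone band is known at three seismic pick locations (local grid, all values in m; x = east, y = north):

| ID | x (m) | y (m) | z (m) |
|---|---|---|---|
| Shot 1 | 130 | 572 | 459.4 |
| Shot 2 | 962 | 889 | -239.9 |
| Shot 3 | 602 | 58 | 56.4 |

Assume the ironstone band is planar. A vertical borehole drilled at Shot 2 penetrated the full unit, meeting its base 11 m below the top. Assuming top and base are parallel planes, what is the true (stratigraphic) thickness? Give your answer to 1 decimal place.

8.4 m

Let the plane be z = a·x + b·y + c.
Shot 2−Shot 1: 832a + 317b = −699.3;  Shot 3−Shot 1: 472a − 514b = −403.
Solving gives a = −0.84395, b = 0.00905.
|∇z| = √(a²+b²) = 0.84400, so dip δ = arctan(0.84400) = 40.16°.
True thickness = vertical thickness × cos δ = 11 × cos 40.16° = 8.4 m.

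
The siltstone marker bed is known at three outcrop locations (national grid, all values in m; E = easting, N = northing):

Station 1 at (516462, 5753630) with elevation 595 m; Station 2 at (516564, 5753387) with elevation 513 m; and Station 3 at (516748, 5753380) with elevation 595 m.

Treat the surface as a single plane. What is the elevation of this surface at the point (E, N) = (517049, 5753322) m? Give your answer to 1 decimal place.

Let the plane be z = a·E + b·N + c.
Station 2−Station 1: 102a − 243b = −82;  Station 3−Station 1: 286a − 250b = 0.
Solving gives a = 0.465930270, b = 0.533024228.
Then c = 595 − a·516462 − b·5753630 = −3306864.47.
At (517049, 5753322): z = 240908.8 + 3066660.0 − 3306864.47 = 704.3 m.

704.3 m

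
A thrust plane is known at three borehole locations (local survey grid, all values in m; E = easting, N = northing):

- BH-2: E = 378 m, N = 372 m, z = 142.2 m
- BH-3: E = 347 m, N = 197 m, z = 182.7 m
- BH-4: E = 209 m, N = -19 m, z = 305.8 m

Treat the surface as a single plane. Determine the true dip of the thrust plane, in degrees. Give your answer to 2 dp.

Two edge vectors: BH-2→BH-3 = (-31, -175, 40.5), BH-2→BH-4 = (-169, -391, 163.6).
Normal n = (BH-2→BH-3) × (BH-2→BH-4) = (-12794.5, -1772.9, -17454).
So ∂z/∂E = −n_x/n_z = −0.73304 and ∂z/∂N = −n_y/n_z = −0.10158.
Gradient magnitude |∇z| = √(a² + b²) = √(0.53735 + 0.01032) = 0.74005.
True dip = arctan(0.74005) = 36.50°, dipping toward E (azimuth ≈ 082°).

36.50°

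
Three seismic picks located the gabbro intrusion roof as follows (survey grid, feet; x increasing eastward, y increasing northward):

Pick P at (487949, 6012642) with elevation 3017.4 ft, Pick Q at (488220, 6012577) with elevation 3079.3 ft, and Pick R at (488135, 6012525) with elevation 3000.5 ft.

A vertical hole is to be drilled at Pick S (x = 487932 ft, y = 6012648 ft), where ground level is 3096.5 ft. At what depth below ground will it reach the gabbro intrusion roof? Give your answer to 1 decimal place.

81.4 ft

Let the plane be z = a·x + b·y + c.
Pick Q−Pick P: 271a − 65b = 61.9;  Pick R−Pick P: 186a − 117b = −16.9.
Solving gives a = 0.425182240, b = 0.820375185.
Then c = 3017.4 − a·487949 − b·6012642 = −5137072.14.
At (487932, 6012648): z_contact = 207460.02 + 4932627.21 − 5137072.14 = 3015.09 ft.
Depth below ground = 3096.5 − 3015.09 = 81.4 ft.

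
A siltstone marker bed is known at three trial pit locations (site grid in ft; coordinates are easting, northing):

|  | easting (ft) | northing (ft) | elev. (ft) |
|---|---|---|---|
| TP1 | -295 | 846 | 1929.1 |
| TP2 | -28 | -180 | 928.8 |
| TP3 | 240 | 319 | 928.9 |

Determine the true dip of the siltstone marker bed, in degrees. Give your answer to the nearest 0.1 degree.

Let the plane be z = a·easting + b·northing + c.
TP2−TP1: 267a − 1026b = −1000.3;  TP3−TP1: 535a − 527b = −1000.2.
Solving gives a = −1.22255, b = 0.65680.
Gradient magnitude |∇z| = √(a² + b²) = √(1.49463 + 0.43139) = 1.38781.
True dip = arctan(1.38781) = 54.2°, dipping toward ESE (azimuth ≈ 118°).

54.2°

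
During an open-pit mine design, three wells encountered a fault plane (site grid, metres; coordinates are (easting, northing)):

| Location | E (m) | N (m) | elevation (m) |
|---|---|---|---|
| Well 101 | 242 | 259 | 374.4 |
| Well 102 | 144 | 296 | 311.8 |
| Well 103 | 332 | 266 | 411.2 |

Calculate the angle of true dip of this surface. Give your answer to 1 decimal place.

Let the plane be z = a·E + b·N + c.
Well 102−Well 101: −98a + 37b = −62.6;  Well 103−Well 101: 90a + 7b = 36.8.
Solving gives a = 0.44816, b = −0.50488.
Gradient magnitude |∇z| = √(a² + b²) = √(0.20085 + 0.25490) = 0.67509.
True dip = arctan(0.67509) = 34.0°, dipping toward NW (azimuth ≈ 318°).

34.0°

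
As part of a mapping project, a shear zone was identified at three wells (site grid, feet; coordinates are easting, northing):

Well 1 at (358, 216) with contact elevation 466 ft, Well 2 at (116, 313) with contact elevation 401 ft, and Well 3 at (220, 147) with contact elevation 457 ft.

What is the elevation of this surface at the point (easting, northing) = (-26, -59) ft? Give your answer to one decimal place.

459.7 ft

Let the plane be z = a·easting + b·northing + c.
Well 2−Well 1: −242a + 97b = −65;  Well 3−Well 1: −138a − 69b = −9.
Solving gives a = 0.17810, b = −0.22577.
Then c = 466 − a·358 − b·216 = 451.01.
At (-26, -59): z = −4.6 + 13.3 + 451.01 = 459.7 ft.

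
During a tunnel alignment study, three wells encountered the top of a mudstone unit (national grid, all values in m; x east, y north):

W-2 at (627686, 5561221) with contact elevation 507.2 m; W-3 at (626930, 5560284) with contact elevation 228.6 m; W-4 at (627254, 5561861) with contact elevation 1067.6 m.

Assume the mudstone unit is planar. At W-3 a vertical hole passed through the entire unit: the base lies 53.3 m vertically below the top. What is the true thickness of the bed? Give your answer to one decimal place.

43.1 m

Let the plane be z = a·x + b·y + c.
W-3−W-2: −756a − 937b = −278.6;  W-4−W-2: −432a + 640b = 560.4.
Solving gives a = −0.39026, b = 0.61220.
|∇z| = √(a²+b²) = 0.72601, so dip δ = arctan(0.72601) = 35.98°.
True thickness = vertical thickness × cos δ = 53.3 × cos 35.98° = 43.1 m.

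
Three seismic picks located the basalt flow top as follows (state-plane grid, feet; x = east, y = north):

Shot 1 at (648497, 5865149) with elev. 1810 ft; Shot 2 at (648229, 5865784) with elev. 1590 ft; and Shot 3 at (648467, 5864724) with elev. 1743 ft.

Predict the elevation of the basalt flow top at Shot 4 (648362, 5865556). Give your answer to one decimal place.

1706.6 ft

Let the plane be z = a·x + b·y + c.
Shot 2−Shot 1: −268a + 635b = −220;  Shot 3−Shot 1: −30a − 425b = −67.
Solving gives a = 1.023279428, b = 0.085415570.
Then c = 1810 − a·648497 − b·5865149 = −1162758.68.
At (648362, 5865556): z = 663455.5 + 501009.8 − 1162758.68 = 1706.6 ft.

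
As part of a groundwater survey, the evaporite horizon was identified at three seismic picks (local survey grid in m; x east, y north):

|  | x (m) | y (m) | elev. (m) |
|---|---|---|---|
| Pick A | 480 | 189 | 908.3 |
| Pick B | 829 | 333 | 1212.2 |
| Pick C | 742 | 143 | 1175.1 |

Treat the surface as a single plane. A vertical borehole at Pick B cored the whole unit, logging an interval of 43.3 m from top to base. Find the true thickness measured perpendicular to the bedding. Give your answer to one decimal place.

30.5 m

Let the plane be z = a·x + b·y + c.
Pick B−Pick A: 349a + 144b = 303.9;  Pick C−Pick A: 262a − 46b = 266.8.
Solving gives a = 0.97428, b = −0.25085.
|∇z| = √(a²+b²) = 1.00605, so dip δ = arctan(1.00605) = 45.17°.
True thickness = vertical thickness × cos δ = 43.3 × cos 45.17° = 30.5 m.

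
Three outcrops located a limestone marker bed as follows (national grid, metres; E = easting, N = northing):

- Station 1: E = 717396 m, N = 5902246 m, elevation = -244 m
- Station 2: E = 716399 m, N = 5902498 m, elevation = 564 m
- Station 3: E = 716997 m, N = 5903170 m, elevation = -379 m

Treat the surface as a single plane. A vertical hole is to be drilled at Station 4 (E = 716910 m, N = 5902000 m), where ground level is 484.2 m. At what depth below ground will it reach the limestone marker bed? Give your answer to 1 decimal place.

Two edge vectors: Station 1→Station 2 = (-997, 252, 808), Station 1→Station 3 = (-399, 924, -135).
Normal n = (Station 1→Station 2) × (Station 1→Station 3) = (-780612, -456987, -820680).
So ∂z/∂E = −n_x/n_z = −0.951177073 and ∂z/∂N = −n_y/n_z = −0.556839450.
Intercept c from Station 1: -244 + 682370.63 + 3286603.42 = 3968730.04.
At (716910, 5902000): z_contact = −681908.36 − 3286466.44 + 3968730.04 = 355.25 m.
Depth below ground = 484.2 − 355.25 = 128.9 m.

128.9 m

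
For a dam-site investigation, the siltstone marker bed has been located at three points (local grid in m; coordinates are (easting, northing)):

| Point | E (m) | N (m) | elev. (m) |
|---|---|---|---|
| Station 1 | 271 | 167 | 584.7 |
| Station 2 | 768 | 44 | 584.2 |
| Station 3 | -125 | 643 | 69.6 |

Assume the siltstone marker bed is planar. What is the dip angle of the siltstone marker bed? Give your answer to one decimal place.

Let the plane be z = a·E + b·N + c.
Station 2−Station 1: 497a − 123b = −0.5;  Station 3−Station 1: −396a + 476b = −515.1.
Solving gives a = −0.33852, b = −1.36377.
Gradient magnitude |∇z| = √(a² + b²) = √(0.11459 + 1.85986) = 1.40515.
True dip = arctan(1.40515) = 54.6°, dipping toward NNE (azimuth ≈ 014°).

54.6°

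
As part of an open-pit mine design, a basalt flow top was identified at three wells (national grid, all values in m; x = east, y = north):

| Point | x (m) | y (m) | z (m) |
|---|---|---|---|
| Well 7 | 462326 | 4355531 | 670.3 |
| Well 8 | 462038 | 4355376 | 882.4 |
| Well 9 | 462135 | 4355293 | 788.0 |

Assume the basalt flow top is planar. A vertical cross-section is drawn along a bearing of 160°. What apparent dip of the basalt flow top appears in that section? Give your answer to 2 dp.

Let the plane be z = a·x + b·y + c.
Well 8−Well 7: −288a − 155b = 212.1;  Well 9−Well 7: −191a − 238b = 117.7.
Solving gives a = −0.82787, b = 0.16984.
Unit vector along 160° is (sin 160°, cos 160°) = (0.3420, -0.9397).
Slope in that direction = a·(0.3420) + b·(-0.9397) = −0.44275.
Apparent dip = arctan|0.44275| = 23.88° (true dip is 40.2°, so apparent ≤ true as expected).

23.88°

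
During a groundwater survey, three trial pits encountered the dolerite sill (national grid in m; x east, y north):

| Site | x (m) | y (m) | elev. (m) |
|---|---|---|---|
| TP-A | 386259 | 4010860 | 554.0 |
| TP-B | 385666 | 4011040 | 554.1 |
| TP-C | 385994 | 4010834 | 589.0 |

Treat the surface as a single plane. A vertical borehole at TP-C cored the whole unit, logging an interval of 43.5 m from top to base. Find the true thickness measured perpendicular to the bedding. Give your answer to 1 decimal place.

41.1 m

Two edge vectors: TP-A→TP-B = (-593, 180, 0.1), TP-A→TP-C = (-265, -26, 35).
Normal n = (TP-A→TP-B) × (TP-A→TP-C) = (6302.6, 20728.5, 63118).
So ∂z/∂x = −n_x/n_z = −0.09985 and ∂z/∂y = −n_y/n_z = −0.32841.
|∇z| = √(a²+b²) = 0.34325, so dip δ = arctan(0.34325) = 18.94°.
True thickness = vertical thickness × cos δ = 43.5 × cos 18.94° = 41.1 m.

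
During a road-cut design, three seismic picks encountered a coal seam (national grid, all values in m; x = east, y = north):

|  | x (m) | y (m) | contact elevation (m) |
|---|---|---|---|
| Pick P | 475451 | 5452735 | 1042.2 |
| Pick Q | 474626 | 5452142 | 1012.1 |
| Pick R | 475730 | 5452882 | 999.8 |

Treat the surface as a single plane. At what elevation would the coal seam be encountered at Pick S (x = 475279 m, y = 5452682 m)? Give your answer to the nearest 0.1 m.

1105.3 m

Let the plane be z = a·x + b·y + c.
Pick Q−Pick P: −825a − 593b = −30.1;  Pick R−Pick P: 279a + 147b = −42.4.
Solving gives a = −0.669381056, b = 0.982022548.
Then c = 1042.2 − a·475451 − b·5452735 = −5035408.63.
At (475279, 5452682): z = −318142.8 + 5354656.7 − 5035408.63 = 1105.3 m.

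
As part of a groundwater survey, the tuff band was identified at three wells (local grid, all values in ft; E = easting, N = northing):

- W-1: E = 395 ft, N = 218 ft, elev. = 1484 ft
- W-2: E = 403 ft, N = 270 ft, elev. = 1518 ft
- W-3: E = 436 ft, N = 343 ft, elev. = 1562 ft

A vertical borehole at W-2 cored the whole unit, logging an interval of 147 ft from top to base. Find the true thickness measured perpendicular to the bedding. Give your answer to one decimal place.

120.3 ft

Two edge vectors: W-1→W-2 = (8, 52, 34), W-1→W-3 = (41, 125, 78).
Normal n = (W-1→W-2) × (W-1→W-3) = (-194, 770, -1132).
So ∂z/∂E = −n_x/n_z = −0.17138 and ∂z/∂N = −n_y/n_z = 0.68021.
|∇z| = √(a²+b²) = 0.70147, so dip δ = arctan(0.70147) = 35.05°.
True thickness = vertical thickness × cos δ = 147 × cos 35.05° = 120.3 ft.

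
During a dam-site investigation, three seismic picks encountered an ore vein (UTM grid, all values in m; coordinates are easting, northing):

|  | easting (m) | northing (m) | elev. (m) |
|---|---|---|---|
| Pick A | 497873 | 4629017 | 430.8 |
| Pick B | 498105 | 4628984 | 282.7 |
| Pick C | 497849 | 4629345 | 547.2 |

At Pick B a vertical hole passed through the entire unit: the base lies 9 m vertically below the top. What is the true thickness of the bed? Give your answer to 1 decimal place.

7.5 m

Let the plane be z = a·easting + b·northing + c.
Pick B−Pick A: 232a − 33b = −148.1;  Pick C−Pick A: −24a + 328b = 116.4.
Solving gives a = −0.59407, b = 0.31141.
|∇z| = √(a²+b²) = 0.67074, so dip δ = arctan(0.67074) = 33.85°.
True thickness = vertical thickness × cos δ = 9 × cos 33.85° = 7.5 m.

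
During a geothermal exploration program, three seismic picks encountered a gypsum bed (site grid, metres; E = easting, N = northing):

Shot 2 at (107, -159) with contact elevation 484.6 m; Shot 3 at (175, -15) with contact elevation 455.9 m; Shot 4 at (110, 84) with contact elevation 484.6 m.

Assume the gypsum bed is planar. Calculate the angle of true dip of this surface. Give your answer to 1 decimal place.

Two edge vectors: Shot 2→Shot 3 = (68, 144, -28.7), Shot 2→Shot 4 = (3, 243, 0).
Normal n = (Shot 2→Shot 3) × (Shot 2→Shot 4) = (6974.1, -86.1, 16092).
So ∂z/∂E = −n_x/n_z = −0.43339 and ∂z/∂N = −n_y/n_z = 0.00535.
Gradient magnitude |∇z| = √(a² + b²) = √(0.18783 + 0.00003) = 0.43342.
True dip = arctan(0.43342) = 23.4°, dipping toward E (azimuth ≈ 091°).

23.4°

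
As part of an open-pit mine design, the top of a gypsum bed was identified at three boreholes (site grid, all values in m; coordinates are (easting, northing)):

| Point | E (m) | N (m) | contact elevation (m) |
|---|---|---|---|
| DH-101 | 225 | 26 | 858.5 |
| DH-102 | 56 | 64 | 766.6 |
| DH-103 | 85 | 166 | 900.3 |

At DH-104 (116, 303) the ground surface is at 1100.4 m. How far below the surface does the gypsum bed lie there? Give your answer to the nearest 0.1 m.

26.8 m

Let the plane be z = a·E + b·N + c.
DH-102−DH-101: −169a + 38b = −91.9;  DH-103−DH-101: −140a + 140b = 41.8.
Solving gives a = 0.78814, b = 1.08671.
Then c = 858.5 − a·225 − b·26 = 652.92.
At (116, 303): z_contact = 91.42 + 329.27 + 652.92 = 1073.61 m.
Depth below ground = 1100.4 − 1073.61 = 26.8 m.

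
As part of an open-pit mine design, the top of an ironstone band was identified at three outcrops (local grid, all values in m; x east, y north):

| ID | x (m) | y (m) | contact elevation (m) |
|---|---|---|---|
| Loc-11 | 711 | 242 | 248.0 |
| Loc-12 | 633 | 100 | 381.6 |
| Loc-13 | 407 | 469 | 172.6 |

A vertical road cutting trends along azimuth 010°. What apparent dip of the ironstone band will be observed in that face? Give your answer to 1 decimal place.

Let the plane be z = a·x + b·y + c.
Loc-12−Loc-11: −78a − 142b = 133.6;  Loc-13−Loc-11: −304a + 227b = −75.4.
Solving gives a = −0.32231, b = −0.76380.
Unit vector along 010° is (sin 10°, cos 10°) = (0.1736, 0.9848).
Slope in that direction = a·(0.1736) + b·(0.9848) = −0.80817.
Apparent dip = arctan|0.80817| = 38.9° (true dip is 39.7°, so apparent ≤ true as expected).

38.9°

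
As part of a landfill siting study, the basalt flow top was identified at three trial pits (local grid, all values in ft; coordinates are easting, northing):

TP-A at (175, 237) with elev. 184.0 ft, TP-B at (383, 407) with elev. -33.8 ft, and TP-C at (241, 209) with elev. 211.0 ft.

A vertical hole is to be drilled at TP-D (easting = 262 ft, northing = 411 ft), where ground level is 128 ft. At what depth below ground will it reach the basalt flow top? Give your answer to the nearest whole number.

Two edge vectors: TP-A→TP-B = (208, 170, -217.8), TP-A→TP-C = (66, -28, 27).
Normal n = (TP-A→TP-B) × (TP-A→TP-C) = (-1508.4, -19990.8, -17044).
So ∂z/∂easting = −n_x/n_z = −0.08850 and ∂z/∂northing = −n_y/n_z = −1.17289.
Intercept c from TP-A: 184 + 15.49 + 277.98 = 477.46.
At (262, 411): z_contact = −23.2 − 482.1 + 477.46 = -27.8 ft.
Depth below ground = 128 − (-27.8) = 156 ft.

156 ft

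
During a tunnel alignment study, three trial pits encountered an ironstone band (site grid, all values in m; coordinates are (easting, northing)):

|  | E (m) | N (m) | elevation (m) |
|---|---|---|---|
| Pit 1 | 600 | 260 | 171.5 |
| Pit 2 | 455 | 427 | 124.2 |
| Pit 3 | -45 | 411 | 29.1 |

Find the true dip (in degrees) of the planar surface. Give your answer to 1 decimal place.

12.7°

Two edge vectors: Pit 1→Pit 2 = (-145, 167, -47.3), Pit 1→Pit 3 = (-645, 151, -142.4).
Normal n = (Pit 1→Pit 2) × (Pit 1→Pit 3) = (-16638.5, 9860.5, 85820).
So ∂z/∂E = −n_x/n_z = 0.19388 and ∂z/∂N = −n_y/n_z = −0.11490.
Gradient magnitude |∇z| = √(a² + b²) = √(0.03759 + 0.01320) = 0.22537.
True dip = arctan(0.22537) = 12.7°, dipping toward WNW (azimuth ≈ 301°).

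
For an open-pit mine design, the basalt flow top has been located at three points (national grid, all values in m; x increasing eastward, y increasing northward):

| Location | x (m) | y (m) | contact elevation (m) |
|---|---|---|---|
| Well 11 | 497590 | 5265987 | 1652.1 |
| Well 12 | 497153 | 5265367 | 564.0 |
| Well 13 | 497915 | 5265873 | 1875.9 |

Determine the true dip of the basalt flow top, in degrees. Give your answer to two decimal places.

55.58°

Let the plane be z = a·x + b·y + c.
Well 12−Well 11: −437a − 620b = −1088.1;  Well 13−Well 11: 325a − 114b = 223.8.
Solving gives a = 1.04568, b = 1.01796.
Gradient magnitude |∇z| = √(a² + b²) = √(1.09346 + 1.03624) = 1.45935.
True dip = arctan(1.45935) = 55.58°, dipping toward SW (azimuth ≈ 226°).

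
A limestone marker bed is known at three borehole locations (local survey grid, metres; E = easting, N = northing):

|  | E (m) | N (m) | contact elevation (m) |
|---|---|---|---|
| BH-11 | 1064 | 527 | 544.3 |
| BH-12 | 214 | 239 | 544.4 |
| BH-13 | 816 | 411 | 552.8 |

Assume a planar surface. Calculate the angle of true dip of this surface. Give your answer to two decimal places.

15.63°

Two edge vectors: BH-11→BH-12 = (-850, -288, 0.1), BH-11→BH-13 = (-248, -116, 8.5).
Normal n = (BH-11→BH-12) × (BH-11→BH-13) = (-2436.4, 7200.2, 27176).
So ∂z/∂E = −n_x/n_z = 0.08965 and ∂z/∂N = −n_y/n_z = −0.26495.
Gradient magnitude |∇z| = √(a² + b²) = √(0.00804 + 0.07020) = 0.27970.
True dip = arctan(0.27970) = 15.63°, dipping toward NNW (azimuth ≈ 341°).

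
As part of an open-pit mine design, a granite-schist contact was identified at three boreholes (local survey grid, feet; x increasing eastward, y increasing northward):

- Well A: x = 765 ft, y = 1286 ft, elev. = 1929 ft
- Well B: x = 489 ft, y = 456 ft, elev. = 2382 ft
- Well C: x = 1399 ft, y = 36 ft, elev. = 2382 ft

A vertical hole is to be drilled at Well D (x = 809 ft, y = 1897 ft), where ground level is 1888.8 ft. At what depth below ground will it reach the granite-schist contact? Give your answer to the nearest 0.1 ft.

258.5 ft

Let the plane be z = a·x + b·y + c.
Well B−Well A: −276a − 830b = 453;  Well C−Well A: 634a − 1250b = 453.
Solving gives a = −0.218383, b = −0.473164.
Then c = 1929 − a·765 − b·1286 = 2704.55.
At (809, 1897): z_contact = −176.67 − 897.59 + 2704.55 = 1630.29 ft.
Depth below ground = 1888.8 − 1630.29 = 258.5 ft.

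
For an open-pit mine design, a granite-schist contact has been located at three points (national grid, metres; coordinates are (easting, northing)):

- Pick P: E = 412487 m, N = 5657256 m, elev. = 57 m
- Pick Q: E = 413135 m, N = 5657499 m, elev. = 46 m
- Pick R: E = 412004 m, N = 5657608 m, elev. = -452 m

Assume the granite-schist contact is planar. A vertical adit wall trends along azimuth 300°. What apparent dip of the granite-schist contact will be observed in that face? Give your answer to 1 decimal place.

Two edge vectors: Pick P→Pick Q = (648, 243, -11), Pick P→Pick R = (-483, 352, -509).
Normal n = (Pick P→Pick Q) × (Pick P→Pick R) = (-119815, 335145, 345465).
So ∂z/∂E = −n_x/n_z = 0.34682 and ∂z/∂N = −n_y/n_z = −0.97013.
Unit vector along 300° is (sin 300°, cos 300°) = (-0.8660, 0.5000).
Slope in that direction = a·(-0.8660) + b·(0.5000) = −0.78542.
Apparent dip = arctan|0.78542| = 38.1° (true dip is 45.9°, so apparent ≤ true as expected).

38.1°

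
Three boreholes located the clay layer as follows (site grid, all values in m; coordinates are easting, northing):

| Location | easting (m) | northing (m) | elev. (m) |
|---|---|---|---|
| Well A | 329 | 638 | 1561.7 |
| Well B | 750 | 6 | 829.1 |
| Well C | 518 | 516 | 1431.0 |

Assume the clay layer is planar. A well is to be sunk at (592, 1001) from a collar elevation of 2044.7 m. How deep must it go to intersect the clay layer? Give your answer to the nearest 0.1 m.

12.0 m

Let the plane be z = a·easting + b·northing + c.
Well B−Well A: 421a − 632b = −732.6;  Well C−Well A: 189a − 122b = −130.7.
Solving gives a = 0.099504, b = 1.225460.
Then c = 1561.7 − a·329 − b·638 = 747.12.
At (592, 1001): z_contact = 58.91 + 1226.69 + 747.12 = 2032.71 m.
Depth below ground = 2044.7 − 2032.71 = 12.0 m.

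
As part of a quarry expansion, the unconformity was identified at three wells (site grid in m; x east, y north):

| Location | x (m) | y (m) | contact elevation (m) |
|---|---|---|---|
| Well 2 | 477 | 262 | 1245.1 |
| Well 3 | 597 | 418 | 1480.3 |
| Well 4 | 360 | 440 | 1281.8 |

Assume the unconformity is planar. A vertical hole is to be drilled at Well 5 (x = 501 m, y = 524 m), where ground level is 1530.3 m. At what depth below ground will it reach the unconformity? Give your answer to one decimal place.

Two edge vectors: Well 2→Well 3 = (120, 156, 235.2), Well 2→Well 4 = (-117, 178, 36.7).
Normal n = (Well 2→Well 3) × (Well 2→Well 4) = (-36140.4, -31922.4, 39612).
So ∂z/∂x = −n_x/n_z = 0.91236 and ∂z/∂y = −n_y/n_z = 0.80588.
Intercept c from Well 2: 1245.1 − 435.20 − 211.14 = 598.76.
At (501, 524): z_contact = 457.09 + 422.28 + 598.76 = 1478.14 m.
Depth below ground = 1530.3 − 1478.14 = 52.2 m.

52.2 m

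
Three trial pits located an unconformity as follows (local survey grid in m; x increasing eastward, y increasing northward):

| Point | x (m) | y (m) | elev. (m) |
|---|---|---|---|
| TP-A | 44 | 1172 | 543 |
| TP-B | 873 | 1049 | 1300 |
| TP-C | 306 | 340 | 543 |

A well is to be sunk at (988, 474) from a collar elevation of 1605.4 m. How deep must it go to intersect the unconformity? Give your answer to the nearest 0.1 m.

368.7 m

Two edge vectors: TP-A→TP-B = (829, -123, 757), TP-A→TP-C = (262, -832, 0).
Normal n = (TP-A→TP-B) × (TP-A→TP-C) = (629824, 198334, -657502).
So ∂z/∂x = −n_x/n_z = 0.957904 and ∂z/∂y = −n_y/n_z = 0.301648.
Intercept c from TP-A: 543 − 42.15 − 353.53 = 147.32.
At (988, 474): z_contact = 946.41 + 142.98 + 147.32 = 1236.71 m.
Depth below ground = 1605.4 − 1236.71 = 368.7 m.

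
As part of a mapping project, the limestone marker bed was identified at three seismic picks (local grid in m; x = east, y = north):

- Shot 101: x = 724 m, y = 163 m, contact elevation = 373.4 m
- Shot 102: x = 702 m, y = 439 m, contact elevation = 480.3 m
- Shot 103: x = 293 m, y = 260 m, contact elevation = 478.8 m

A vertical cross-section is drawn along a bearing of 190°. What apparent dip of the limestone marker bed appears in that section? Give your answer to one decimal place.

18.8°

Two edge vectors: Shot 101→Shot 102 = (-22, 276, 106.9), Shot 101→Shot 103 = (-431, 97, 105.4).
Normal n = (Shot 101→Shot 102) × (Shot 101→Shot 103) = (18721.1, -43755.1, 116822).
So ∂z/∂x = −n_x/n_z = −0.16025 and ∂z/∂y = −n_y/n_z = 0.37455.
Unit vector along 190° is (sin 190°, cos 190°) = (-0.1736, -0.9848).
Slope in that direction = a·(-0.1736) + b·(-0.9848) = −0.34103.
Apparent dip = arctan|0.34103| = 18.8° (true dip is 22.2°, so apparent ≤ true as expected).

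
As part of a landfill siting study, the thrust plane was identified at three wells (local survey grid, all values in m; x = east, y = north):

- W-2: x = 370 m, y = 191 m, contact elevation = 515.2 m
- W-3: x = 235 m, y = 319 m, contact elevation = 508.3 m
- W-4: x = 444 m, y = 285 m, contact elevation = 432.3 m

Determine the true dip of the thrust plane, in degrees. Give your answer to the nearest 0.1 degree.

Two edge vectors: W-2→W-3 = (-135, 128, -6.9), W-2→W-4 = (74, 94, -82.9).
Normal n = (W-2→W-3) × (W-2→W-4) = (-9962.6, -11702.1, -22162).
So ∂z/∂x = −n_x/n_z = −0.44954 and ∂z/∂y = −n_y/n_z = −0.52803.
Gradient magnitude |∇z| = √(a² + b²) = √(0.20208 + 0.27881) = 0.69346.
True dip = arctan(0.69346) = 34.7°, dipping toward NE (azimuth ≈ 040°).

34.7°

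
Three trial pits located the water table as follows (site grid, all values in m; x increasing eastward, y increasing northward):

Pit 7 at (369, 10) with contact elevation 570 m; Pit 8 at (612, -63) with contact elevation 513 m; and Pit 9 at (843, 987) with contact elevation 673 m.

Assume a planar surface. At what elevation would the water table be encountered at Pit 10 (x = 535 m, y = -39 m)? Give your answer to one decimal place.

Two edge vectors: Pit 7→Pit 8 = (243, -73, -57), Pit 7→Pit 9 = (474, 977, 103).
Normal n = (Pit 7→Pit 8) × (Pit 7→Pit 9) = (48170, -52047, 272013).
So ∂z/∂x = −n_x/n_z = −0.17709 and ∂z/∂y = −n_y/n_z = 0.19134.
Intercept c from Pit 7: 570 + 65.35 − 1.91 = 633.43.
At (535, -39): z = −94.7 − 7.5 + 633.43 = 531.2 m.

531.2 m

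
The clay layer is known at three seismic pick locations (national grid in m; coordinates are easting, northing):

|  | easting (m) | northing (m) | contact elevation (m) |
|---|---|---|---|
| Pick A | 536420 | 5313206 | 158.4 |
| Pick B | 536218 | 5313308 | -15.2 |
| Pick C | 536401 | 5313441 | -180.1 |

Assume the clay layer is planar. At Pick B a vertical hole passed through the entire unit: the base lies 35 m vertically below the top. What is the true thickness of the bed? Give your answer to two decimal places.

Let the plane be z = a·easting + b·northing + c.
Pick B−Pick A: −202a + 102b = −173.6;  Pick C−Pick A: −19a + 235b = −338.5.
Solving gives a = 0.13768, b = −1.42929.
|∇z| = √(a²+b²) = 1.43591, so dip δ = arctan(1.43591) = 55.15°.
True thickness = vertical thickness × cos δ = 35 × cos 55.15° = 20.00 m.

20.00 m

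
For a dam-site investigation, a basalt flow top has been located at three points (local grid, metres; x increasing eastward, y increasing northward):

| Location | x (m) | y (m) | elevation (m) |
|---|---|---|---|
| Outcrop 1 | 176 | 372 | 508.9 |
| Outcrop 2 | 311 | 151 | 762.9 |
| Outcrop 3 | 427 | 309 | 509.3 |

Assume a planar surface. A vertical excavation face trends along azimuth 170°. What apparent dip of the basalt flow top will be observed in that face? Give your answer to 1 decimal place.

51.9°

Two edge vectors: Outcrop 1→Outcrop 2 = (135, -221, 254), Outcrop 1→Outcrop 3 = (251, -63, 0.4).
Normal n = (Outcrop 1→Outcrop 2) × (Outcrop 1→Outcrop 3) = (15913.6, 63700, 46966).
So ∂z/∂x = −n_x/n_z = −0.33883 and ∂z/∂y = −n_y/n_z = −1.35630.
Unit vector along 170° is (sin 170°, cos 170°) = (0.1736, -0.9848).
Slope in that direction = a·(0.1736) + b·(-0.9848) = 1.27686.
Apparent dip = arctan|1.27686| = 51.9° (true dip is 54.4°, so apparent ≤ true as expected).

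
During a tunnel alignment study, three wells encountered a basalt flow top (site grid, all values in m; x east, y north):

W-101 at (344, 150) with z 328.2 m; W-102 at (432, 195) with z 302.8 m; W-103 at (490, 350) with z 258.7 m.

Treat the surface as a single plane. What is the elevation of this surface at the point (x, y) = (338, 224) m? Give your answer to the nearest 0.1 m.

313.1 m

Let the plane be z = a·x + b·y + c.
W-102−W-101: 88a + 45b = −25.4;  W-103−W-101: 146a + 200b = −69.5.
Solving gives a = −0.17702, b = −0.21828.
Then c = 328.2 − a·344 − b·150 = 421.84.
At (338, 224): z = −59.8 − 48.9 + 421.84 = 313.1 m.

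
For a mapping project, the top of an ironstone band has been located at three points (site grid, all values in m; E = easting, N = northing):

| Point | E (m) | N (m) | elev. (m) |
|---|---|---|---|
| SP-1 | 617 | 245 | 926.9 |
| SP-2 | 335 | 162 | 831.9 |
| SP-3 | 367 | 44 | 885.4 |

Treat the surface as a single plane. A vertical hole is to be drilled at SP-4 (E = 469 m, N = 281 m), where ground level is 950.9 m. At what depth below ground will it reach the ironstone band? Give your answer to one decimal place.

100.5 m

Let the plane be z = a·E + b·N + c.
SP-2−SP-1: −282a − 83b = −95;  SP-3−SP-1: −250a − 201b = −41.5.
Solving gives a = 0.43556, b = −0.33527.
Then c = 926.9 − a·617 − b·245 = 740.30.
At (469, 281): z_contact = 204.28 − 94.21 + 740.30 = 850.37 m.
Depth below ground = 950.9 − 850.37 = 100.5 m.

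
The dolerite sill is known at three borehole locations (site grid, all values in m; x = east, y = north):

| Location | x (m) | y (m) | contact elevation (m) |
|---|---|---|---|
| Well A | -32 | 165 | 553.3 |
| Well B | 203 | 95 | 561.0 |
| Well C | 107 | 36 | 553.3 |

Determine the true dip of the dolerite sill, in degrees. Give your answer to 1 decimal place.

Two edge vectors: Well A→Well B = (235, -70, 7.7), Well A→Well C = (139, -129, 0).
Normal n = (Well A→Well B) × (Well A→Well C) = (993.3, 1070.3, -20585).
So ∂z/∂x = −n_x/n_z = 0.04825 and ∂z/∂y = −n_y/n_z = 0.05199.
Gradient magnitude |∇z| = √(a² + b²) = √(0.00233 + 0.00270) = 0.07094.
True dip = arctan(0.07094) = 4.1°, dipping toward SW (azimuth ≈ 223°).

4.1°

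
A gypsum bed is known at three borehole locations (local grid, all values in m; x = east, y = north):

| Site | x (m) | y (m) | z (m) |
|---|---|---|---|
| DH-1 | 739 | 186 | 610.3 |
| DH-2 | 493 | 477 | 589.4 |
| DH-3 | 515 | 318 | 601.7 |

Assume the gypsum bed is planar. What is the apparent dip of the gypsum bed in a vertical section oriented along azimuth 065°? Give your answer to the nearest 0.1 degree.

2.3°

Two edge vectors: DH-1→DH-2 = (-246, 291, -20.9), DH-1→DH-3 = (-224, 132, -8.6).
Normal n = (DH-1→DH-2) × (DH-1→DH-3) = (256.2, 2566, 32712).
So ∂z/∂x = −n_x/n_z = −0.00783 and ∂z/∂y = −n_y/n_z = −0.07844.
Unit vector along 065° is (sin 65°, cos 65°) = (0.9063, 0.4226).
Slope in that direction = a·(0.9063) + b·(0.4226) = −0.04025.
Apparent dip = arctan|0.04025| = 2.3° (true dip is 4.5°, so apparent ≤ true as expected).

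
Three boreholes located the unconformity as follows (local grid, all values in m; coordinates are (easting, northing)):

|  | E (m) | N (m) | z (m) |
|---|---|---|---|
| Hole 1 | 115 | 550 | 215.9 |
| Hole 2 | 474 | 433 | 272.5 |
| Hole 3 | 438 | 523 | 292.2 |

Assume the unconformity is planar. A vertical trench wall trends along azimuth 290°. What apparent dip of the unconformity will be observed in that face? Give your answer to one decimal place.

7.8°

Two edge vectors: Hole 1→Hole 2 = (359, -117, 56.6), Hole 1→Hole 3 = (323, -27, 76.3).
Normal n = (Hole 1→Hole 2) × (Hole 1→Hole 3) = (-7398.9, -9109.9, 28098).
So ∂z/∂E = −n_x/n_z = 0.26332 and ∂z/∂N = −n_y/n_z = 0.32422.
Unit vector along 290° is (sin 290°, cos 290°) = (-0.9397, 0.3420).
Slope in that direction = a·(-0.9397) + b·(0.3420) = −0.13656.
Apparent dip = arctan|0.13656| = 7.8° (true dip is 22.7°, so apparent ≤ true as expected).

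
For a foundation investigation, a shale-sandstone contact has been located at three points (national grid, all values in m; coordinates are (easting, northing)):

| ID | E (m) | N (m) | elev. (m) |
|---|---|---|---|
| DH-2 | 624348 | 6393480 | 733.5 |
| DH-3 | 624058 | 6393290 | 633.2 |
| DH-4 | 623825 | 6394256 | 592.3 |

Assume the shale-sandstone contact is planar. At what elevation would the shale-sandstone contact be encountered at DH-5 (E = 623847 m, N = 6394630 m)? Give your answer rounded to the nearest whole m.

613 m

Let the plane be z = a·E + b·N + c.
DH-3−DH-2: −290a − 190b = −100.3;  DH-4−DH-2: −523a + 776b = −141.2.
Solving gives a = 0.32261891, b = 0.03547640.
Then c = 733.5 − a·624348 − b·6393480 = −427510.65.
At (623847, 6394630): z = 201264.8 + 226858.5 − 427510.65 = 612.7 m.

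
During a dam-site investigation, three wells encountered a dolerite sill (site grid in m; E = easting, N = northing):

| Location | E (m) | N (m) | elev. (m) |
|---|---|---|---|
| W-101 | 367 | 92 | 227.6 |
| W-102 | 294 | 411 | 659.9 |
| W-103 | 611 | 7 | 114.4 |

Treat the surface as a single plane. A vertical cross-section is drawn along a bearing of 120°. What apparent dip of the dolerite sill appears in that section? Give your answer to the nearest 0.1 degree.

33.9°

Two edge vectors: W-101→W-102 = (-73, 319, 432.3), W-101→W-103 = (244, -85, -113.2).
Normal n = (W-101→W-102) × (W-101→W-103) = (634.7, 97217.6, -71631).
So ∂z/∂E = −n_x/n_z = 0.00886 and ∂z/∂N = −n_y/n_z = 1.35720.
Unit vector along 120° is (sin 120°, cos 120°) = (0.8660, -0.5000).
Slope in that direction = a·(0.8660) + b·(-0.5000) = −0.67093.
Apparent dip = arctan|0.67093| = 33.9° (true dip is 53.6°, so apparent ≤ true as expected).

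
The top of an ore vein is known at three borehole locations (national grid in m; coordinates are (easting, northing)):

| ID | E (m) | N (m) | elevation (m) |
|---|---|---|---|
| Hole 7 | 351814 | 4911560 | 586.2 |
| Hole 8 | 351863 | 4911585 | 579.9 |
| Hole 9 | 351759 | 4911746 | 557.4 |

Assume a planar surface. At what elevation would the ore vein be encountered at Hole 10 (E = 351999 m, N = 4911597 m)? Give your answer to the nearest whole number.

Let the plane be z = a·E + b·N + c.
Hole 8−Hole 7: 49a + 25b = −6.3;  Hole 9−Hole 7: −55a + 186b = −28.8.
Solving gives a = −0.04307370, b = −0.16757556.
Then c = 586.2 − a·351814 − b·4911560 = 838797.52.
At (351999, 4911597): z = −15161.9 − 823063.6 + 838797.52 = 572.0 m.

572 m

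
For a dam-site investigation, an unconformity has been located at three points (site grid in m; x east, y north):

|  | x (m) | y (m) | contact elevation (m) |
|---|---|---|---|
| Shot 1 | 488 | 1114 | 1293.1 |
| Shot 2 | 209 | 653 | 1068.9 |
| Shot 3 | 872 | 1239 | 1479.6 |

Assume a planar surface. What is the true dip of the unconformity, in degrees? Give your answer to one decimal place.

25.3°

Let the plane be z = a·x + b·y + c.
Shot 2−Shot 1: −279a − 461b = −224.2;  Shot 3−Shot 1: 384a + 125b = 186.5.
Solving gives a = 0.40768, b = 0.23960.
Gradient magnitude |∇z| = √(a² + b²) = √(0.16620 + 0.05741) = 0.47288.
True dip = arctan(0.47288) = 25.3°, dipping toward WSW (azimuth ≈ 240°).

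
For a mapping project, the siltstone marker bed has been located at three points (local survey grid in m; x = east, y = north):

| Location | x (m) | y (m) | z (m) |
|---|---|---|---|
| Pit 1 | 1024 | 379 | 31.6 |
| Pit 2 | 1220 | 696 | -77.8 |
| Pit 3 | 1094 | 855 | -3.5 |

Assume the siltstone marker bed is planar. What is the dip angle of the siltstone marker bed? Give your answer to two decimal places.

29.94°

Two edge vectors: Pit 1→Pit 2 = (196, 317, -109.4), Pit 1→Pit 3 = (70, 476, -35.1).
Normal n = (Pit 1→Pit 2) × (Pit 1→Pit 3) = (40947.7, -778.4, 71106).
So ∂z/∂x = −n_x/n_z = −0.57587 and ∂z/∂y = −n_y/n_z = 0.01095.
Gradient magnitude |∇z| = √(a² + b²) = √(0.33162 + 0.00012) = 0.57597.
True dip = arctan(0.57597) = 29.94°, dipping toward E (azimuth ≈ 091°).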